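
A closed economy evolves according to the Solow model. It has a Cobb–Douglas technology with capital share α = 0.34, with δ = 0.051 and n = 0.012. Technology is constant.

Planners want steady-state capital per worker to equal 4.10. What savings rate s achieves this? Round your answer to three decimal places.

s ≈ 0.160

In steady state, investment equals break-even investment: s·k^α = (n + δ)·k.
So s / (n + δ) = (k*)^(1−α) = 4.10^0.66 = 2.5377.
Therefore s = 2.5377 × (n + δ) = 2.5377 × 0.063 = 0.1599.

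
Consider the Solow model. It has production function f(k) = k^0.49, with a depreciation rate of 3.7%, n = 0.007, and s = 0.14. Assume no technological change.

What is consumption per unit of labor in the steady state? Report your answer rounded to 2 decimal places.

c* = 2.61

At the steady state, Δk = 0, so s·k^α = (n + δ)·k.
Dividing both sides by k: k^(1−α) = s / (n + δ).
k^0.51 = 0.14 / (0.007 + 0.037) = 0.14 / 0.044 = 3.1818
k* = 3.1818^(1/0.51) ≈ 9.6746
y* = (k*)^α = 9.6746^0.49 ≈ 3.0406
c* = (1 − s)·y* = (1 − 0.14) × 3.0406 ≈ 2.6149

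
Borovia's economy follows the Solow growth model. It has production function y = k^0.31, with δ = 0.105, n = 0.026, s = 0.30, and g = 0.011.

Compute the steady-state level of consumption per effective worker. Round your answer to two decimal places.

c* ≈ 0.98

At the steady state, Δk = 0, so s·k^α = (n + g + δ)·k.
Rearranging, k^(1−α) = s / (n + g + δ).
k^0.69 = 0.30 / (0.026 + 0.011 + 0.105) = 0.30 / 0.142 = 2.1127
k* = 2.1127^(1/0.69) ≈ 2.9565
y* = (k*)^α = 2.9565^0.31 ≈ 1.3994
c* = (1 − s)·y* = (1 − 0.30) × 1.3994 ≈ 0.9796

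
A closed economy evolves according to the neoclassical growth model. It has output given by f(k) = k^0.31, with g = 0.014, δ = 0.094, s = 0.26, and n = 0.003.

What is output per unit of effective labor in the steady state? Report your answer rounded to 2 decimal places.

At the steady state, Δk = 0, so s·k^α = (n + g + δ)·k.
Rearranging, k^(1−α) = s / (n + g + δ).
k^0.69 = 0.26 / (0.003 + 0.014 + 0.094) = 0.26 / 0.111 = 2.3423
k* = 2.3423^(1/0.69) ≈ 3.4333
y* = (k*)^α = 3.4333^0.31 ≈ 1.4658

y* ≈ 1.47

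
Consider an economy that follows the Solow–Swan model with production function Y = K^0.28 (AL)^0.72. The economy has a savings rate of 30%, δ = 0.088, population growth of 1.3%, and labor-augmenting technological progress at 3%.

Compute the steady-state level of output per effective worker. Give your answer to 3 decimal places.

At the steady state, Δk = 0, so s·k^α = (n + g + δ)·k.
Rearranging, k^(1−α) = s / (n + g + δ).
k^0.72 = 0.30 / (0.013 + 0.030 + 0.088) = 0.30 / 0.131 = 2.2901
k* = 2.2901^(1/0.72) ≈ 3.1608
y* = (k*)^α = 3.1608^0.28 ≈ 1.3802

y* = 1.380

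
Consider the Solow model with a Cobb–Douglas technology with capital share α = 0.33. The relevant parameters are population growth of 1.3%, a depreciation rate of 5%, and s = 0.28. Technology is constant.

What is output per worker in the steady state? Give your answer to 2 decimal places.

Steady state requires s·f(k) = (n + δ)·k, i.e. s·k^α = (n + δ)·k.
Dividing both sides by k: k^(1−α) = s / (n + δ).
k^0.67 = 0.28 / (0.013 + 0.050) = 0.28 / 0.063 = 4.4444
k* = 4.4444^(1/0.67) ≈ 9.2659
y* = (k*)^α = 9.2659^0.33 ≈ 2.0848

y* ≈ 2.08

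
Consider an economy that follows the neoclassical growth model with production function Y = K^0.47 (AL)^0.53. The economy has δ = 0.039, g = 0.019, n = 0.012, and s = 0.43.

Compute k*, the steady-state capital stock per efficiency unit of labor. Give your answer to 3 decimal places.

k* ≈ 30.725

In steady state, investment equals break-even investment: s·k^α = (n + g + δ)·k.
Dividing both sides by k: k^(1−α) = s / (n + g + δ).
k^0.53 = 0.43 / (0.012 + 0.019 + 0.039) = 0.43 / 0.070 = 6.1429
k* = 6.1429^(1/0.53) ≈ 30.7254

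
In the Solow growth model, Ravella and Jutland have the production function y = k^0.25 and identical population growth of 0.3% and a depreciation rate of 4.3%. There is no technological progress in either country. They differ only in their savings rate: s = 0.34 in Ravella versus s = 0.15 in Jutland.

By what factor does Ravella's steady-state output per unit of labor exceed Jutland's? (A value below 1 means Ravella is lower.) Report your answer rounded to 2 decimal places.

Steady-state y* = [s/(n + δ)]^(α/(1−α)), so the ratio is [ (s_R/(n + δ)_R) / (s_J/(n + δ)_J) ]^0.3333.
s_R/(n + δ)_R = 0.34/0.046 = 7.3913; s_J/(n + δ)_J = 0.15/0.046 = 3.2609.
Ratio = (7.3913/3.2609)^0.3333 = 2.2666^0.3333 ≈ 1.3135

ratio ≈ 1.31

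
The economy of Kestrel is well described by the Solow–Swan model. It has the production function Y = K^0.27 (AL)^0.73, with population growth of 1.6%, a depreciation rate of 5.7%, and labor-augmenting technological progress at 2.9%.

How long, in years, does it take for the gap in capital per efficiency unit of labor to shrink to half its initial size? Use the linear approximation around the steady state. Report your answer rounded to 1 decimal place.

half-life ≈ 9.3 years

Near the steady state the convergence rate is λ = (1 − α)(n + g + δ).
λ = (1 − 0.27) × 0.102 = 0.73 × 0.102 = 0.07446
Half-life = ln 2 / λ = 0.6931 / 0.07446 ≈ 9.31 years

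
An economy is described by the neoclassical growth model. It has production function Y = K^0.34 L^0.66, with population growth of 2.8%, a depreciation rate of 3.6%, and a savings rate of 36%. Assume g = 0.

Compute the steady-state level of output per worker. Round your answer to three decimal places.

y* ≈ 2.435

In steady state, investment equals break-even investment: s·k^α = (n + δ)·k.
Rearranging, k^(1−α) = s / (n + δ).
k^0.66 = 0.36 / (0.028 + 0.036) = 0.36 / 0.064 = 5.6250
k* = 5.6250^(1/0.66) ≈ 13.6946
y* = (k*)^α = 13.6946^0.34 ≈ 2.4346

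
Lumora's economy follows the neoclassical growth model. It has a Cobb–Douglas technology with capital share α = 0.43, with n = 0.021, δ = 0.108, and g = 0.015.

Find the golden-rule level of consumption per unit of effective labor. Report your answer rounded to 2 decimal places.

At the golden rule, f'(k) = n + g + δ, so α·k^(α−1) = n + g + δ and k_gold = (α/(n + g + δ))^(1/(1−α)).
k_gold = (0.43/0.144)^(1/0.57) = 2.9861^1.7544 ≈ 6.8159
c_gold = f(k_gold) − (n + g + δ)·k_gold = 2.2825 − 0.144×6.8159 ≈ 1.3010

c_gold ≈ 1.30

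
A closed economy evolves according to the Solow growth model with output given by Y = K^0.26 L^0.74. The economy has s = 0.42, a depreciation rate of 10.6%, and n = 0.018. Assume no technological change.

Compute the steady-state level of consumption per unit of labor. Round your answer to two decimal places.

c* ≈ 0.89

At the steady state, Δk = 0, so s·k^α = (n + δ)·k.
Rearranging, k^(1−α) = s / (n + δ).
k^0.74 = 0.42 / (0.018 + 0.106) = 0.42 / 0.124 = 3.3871
k* = 3.3871^(1/0.74) ≈ 5.1998
y* = (k*)^α = 5.1998^0.26 ≈ 1.5352
c* = (1 − s)·y* = (1 − 0.42) × 1.5352 ≈ 0.8904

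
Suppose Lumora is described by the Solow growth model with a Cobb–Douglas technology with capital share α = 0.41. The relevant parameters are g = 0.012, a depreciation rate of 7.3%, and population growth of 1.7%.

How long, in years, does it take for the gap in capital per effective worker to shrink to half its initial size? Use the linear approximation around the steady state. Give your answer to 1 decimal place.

half-life ≈ 11.5 years

Near the steady state the convergence rate is λ = (1 − α)(n + g + δ).
λ = (1 − 0.41) × 0.102 = 0.59 × 0.102 = 0.06018
Half-life = ln 2 / λ = 0.6931 / 0.06018 ≈ 11.52 years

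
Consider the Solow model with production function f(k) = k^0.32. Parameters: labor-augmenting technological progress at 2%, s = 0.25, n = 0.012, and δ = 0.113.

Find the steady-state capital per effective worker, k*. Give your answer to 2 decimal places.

k* ≈ 2.23

Steady state requires s·f(k) = (n + g + δ)·k, i.e. s·k^α = (n + g + δ)·k.
Dividing both sides by k: k^(1−α) = s / (n + g + δ).
k^0.68 = 0.25 / (0.012 + 0.020 + 0.113) = 0.25 / 0.145 = 1.7241
k* = 1.7241^(1/0.68) ≈ 2.2279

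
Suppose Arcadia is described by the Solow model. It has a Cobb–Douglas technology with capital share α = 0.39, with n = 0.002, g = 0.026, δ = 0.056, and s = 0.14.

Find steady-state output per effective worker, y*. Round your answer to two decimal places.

In steady state, investment equals break-even investment: s·k^α = (n + g + δ)·k.
Dividing both sides by k: k^(1−α) = s / (n + g + δ).
k^0.61 = 0.14 / (0.002 + 0.026 + 0.056) = 0.14 / 0.084 = 1.6667
k* = 1.6667^(1/0.61) ≈ 2.3105
y* = (k*)^α = 2.3105^0.39 ≈ 1.3863

y* ≈ 1.39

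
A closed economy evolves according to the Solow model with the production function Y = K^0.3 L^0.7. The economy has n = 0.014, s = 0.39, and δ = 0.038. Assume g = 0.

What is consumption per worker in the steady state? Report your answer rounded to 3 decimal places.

c* = 1.447

Steady state requires s·f(k) = (n + δ)·k, i.e. s·k^α = (n + δ)·k.
Dividing both sides by k: k^(1−α) = s / (n + δ).
k^0.7 = 0.39 / (0.014 + 0.038) = 0.39 / 0.052 = 7.5000
k* = 7.5000^(1/0.7) ≈ 17.7864
y* = (k*)^α = 17.7864^0.3 ≈ 2.3715
c* = (1 − s)·y* = (1 − 0.39) × 2.3715 ≈ 1.4466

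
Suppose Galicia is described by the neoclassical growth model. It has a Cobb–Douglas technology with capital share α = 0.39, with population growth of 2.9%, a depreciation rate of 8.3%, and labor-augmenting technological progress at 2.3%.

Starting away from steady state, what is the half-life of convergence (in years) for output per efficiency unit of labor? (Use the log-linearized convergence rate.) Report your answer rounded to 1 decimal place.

about 8.4 years

Near the steady state the convergence rate is λ = (1 − α)(n + g + δ).
λ = (1 − 0.39) × 0.135 = 0.61 × 0.135 = 0.08235
Half-life = ln 2 / λ = 0.6931 / 0.08235 ≈ 8.42 years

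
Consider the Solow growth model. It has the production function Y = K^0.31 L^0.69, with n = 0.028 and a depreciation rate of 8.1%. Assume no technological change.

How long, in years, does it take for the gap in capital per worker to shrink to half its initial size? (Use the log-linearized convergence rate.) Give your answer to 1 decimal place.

half-life ≈ 9.2 years

Near the steady state the convergence rate is λ = (1 − α)(n + δ).
λ = (1 − 0.31) × 0.109 = 0.69 × 0.109 = 0.07521
Half-life = ln 2 / λ = 0.6931 / 0.07521 ≈ 9.22 years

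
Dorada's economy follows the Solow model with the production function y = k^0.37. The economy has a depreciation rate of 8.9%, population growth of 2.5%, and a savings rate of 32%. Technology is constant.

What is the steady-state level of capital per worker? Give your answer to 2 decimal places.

k* ≈ 5.15

At the steady state, Δk = 0, so s·k^α = (n + δ)·k.
Rearranging, k^(1−α) = s / (n + δ).
k^0.63 = 0.32 / (0.025 + 0.089) = 0.32 / 0.114 = 2.8070
k* = 2.8070^(1/0.63) ≈ 5.1463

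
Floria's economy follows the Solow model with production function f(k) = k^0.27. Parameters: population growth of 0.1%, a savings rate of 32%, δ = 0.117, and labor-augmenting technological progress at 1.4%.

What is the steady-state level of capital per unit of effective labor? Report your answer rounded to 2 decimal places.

Steady state requires s·f(k) = (n + g + δ)·k, i.e. s·k^α = (n + g + δ)·k.
Dividing both sides by k: k^(1−α) = s / (n + g + δ).
k^0.73 = 0.32 / (0.001 + 0.014 + 0.117) = 0.32 / 0.132 = 2.4242
k* = 2.4242^(1/0.73) ≈ 3.3636

k* = 3.36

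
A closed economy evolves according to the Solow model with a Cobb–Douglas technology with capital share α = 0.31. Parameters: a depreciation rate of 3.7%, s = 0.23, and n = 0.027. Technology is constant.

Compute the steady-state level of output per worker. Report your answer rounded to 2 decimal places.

y* ≈ 1.78

At the steady state, Δk = 0, so s·k^α = (n + δ)·k.
Dividing both sides by k: k^(1−α) = s / (n + δ).
k^0.69 = 0.23 / (0.027 + 0.037) = 0.23 / 0.064 = 3.5938
k* = 3.5938^(1/0.69) ≈ 6.3848
y* = (k*)^α = 6.3848^0.31 ≈ 1.7766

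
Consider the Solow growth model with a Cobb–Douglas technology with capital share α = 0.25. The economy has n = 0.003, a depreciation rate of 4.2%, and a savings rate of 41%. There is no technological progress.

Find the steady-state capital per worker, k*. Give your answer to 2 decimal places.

k* ≈ 19.03

At the steady state, Δk = 0, so s·k^α = (n + δ)·k.
Rearranging, k^(1−α) = s / (n + δ).
k^0.75 = 0.41 / (0.003 + 0.042) = 0.41 / 0.045 = 9.1111
k* = 9.1111^(1/0.75) ≈ 19.0295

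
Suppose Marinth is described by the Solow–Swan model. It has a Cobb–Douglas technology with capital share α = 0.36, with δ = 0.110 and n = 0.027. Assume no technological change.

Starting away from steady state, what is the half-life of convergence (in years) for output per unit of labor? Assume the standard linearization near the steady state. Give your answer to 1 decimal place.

Near the steady state the convergence rate is λ = (1 − α)(n + δ).
λ = (1 − 0.36) × 0.137 = 0.64 × 0.137 = 0.08768
Half-life = ln 2 / λ = 0.6931 / 0.08768 ≈ 7.90 years

about 7.9 years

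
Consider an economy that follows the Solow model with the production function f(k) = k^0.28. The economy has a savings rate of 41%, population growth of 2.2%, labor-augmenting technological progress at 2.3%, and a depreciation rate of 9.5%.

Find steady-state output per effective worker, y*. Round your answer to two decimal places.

y* ≈ 1.52

Steady state requires s·f(k) = (n + g + δ)·k, i.e. s·k^α = (n + g + δ)·k.
Dividing both sides by k: k^(1−α) = s / (n + g + δ).
k^0.72 = 0.41 / (0.022 + 0.023 + 0.095) = 0.41 / 0.140 = 2.9286
k* = 2.9286^(1/0.72) ≈ 4.4477
y* = (k*)^α = 4.4477^0.28 ≈ 1.5187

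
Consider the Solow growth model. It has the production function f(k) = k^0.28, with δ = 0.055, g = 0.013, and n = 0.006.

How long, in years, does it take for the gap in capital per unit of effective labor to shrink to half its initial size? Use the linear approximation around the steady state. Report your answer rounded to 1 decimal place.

Near the steady state the convergence rate is λ = (1 − α)(n + g + δ).
λ = (1 − 0.28) × 0.074 = 0.72 × 0.074 = 0.05328
Half-life = ln 2 / λ = 0.6931 / 0.05328 ≈ 13.01 years

half-life ≈ 13.0 years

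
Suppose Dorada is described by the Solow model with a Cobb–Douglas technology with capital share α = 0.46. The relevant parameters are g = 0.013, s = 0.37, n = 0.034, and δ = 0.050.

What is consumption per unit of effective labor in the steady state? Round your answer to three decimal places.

c* = 1.971

In steady state, investment equals break-even investment: s·k^α = (n + g + δ)·k.
Rearranging, k^(1−α) = s / (n + g + δ).
k^0.54 = 0.37 / (0.034 + 0.013 + 0.050) = 0.37 / 0.097 = 3.8144
k* = 3.8144^(1/0.54) ≈ 11.9321
y* = (k*)^α = 11.9321^0.46 ≈ 3.1282
c* = (1 − s)·y* = (1 − 0.37) × 3.1282 ≈ 1.9708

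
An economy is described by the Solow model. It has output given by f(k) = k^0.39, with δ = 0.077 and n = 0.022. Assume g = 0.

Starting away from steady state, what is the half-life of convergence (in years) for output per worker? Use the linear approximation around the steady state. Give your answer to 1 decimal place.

Near the steady state the convergence rate is λ = (1 − α)(n + δ).
λ = (1 − 0.39) × 0.099 = 0.61 × 0.099 = 0.06039
Half-life = ln 2 / λ = 0.6931 / 0.06039 ≈ 11.48 years

half-life ≈ 11.5 years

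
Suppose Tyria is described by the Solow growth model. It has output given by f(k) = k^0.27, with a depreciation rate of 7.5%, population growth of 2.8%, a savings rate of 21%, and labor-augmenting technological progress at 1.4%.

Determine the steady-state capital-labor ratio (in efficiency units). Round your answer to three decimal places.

k* = 2.228

At the steady state, Δk = 0, so s·k^α = (n + g + δ)·k.
Rearranging, k^(1−α) = s / (n + g + δ).
k^0.73 = 0.21 / (0.028 + 0.014 + 0.075) = 0.21 / 0.117 = 1.7949
k* = 1.7949^(1/0.73) ≈ 2.2284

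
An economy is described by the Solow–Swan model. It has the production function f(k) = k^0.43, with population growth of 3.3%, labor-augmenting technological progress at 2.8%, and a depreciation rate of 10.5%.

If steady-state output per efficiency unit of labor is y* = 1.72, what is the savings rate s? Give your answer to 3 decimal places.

At the steady state, Δk = 0, so s·k^α = (n + g + δ)·k.
Since y* = [s/(n + g + δ)]^(α/(1−α)), we have s/(n + g + δ) = (y*)^((1−α)/α) = 1.72^1.3256 = 2.0522.
Therefore s = 2.0522 × (n + g + δ) = 2.0522 × 0.166 = 0.3407.

s ≈ 0.341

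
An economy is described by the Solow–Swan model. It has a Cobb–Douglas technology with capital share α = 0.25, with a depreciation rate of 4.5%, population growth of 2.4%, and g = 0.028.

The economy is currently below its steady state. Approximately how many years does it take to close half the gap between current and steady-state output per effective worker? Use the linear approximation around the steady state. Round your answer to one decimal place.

about 9.5 years

Near the steady state the convergence rate is λ = (1 − α)(n + g + δ).
λ = (1 − 0.25) × 0.097 = 0.75 × 0.097 = 0.07275
Half-life = ln 2 / λ = 0.6931 / 0.07275 ≈ 9.53 years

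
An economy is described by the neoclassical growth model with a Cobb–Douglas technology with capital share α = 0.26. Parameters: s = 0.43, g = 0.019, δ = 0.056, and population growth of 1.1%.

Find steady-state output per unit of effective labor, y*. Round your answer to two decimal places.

In steady state, investment equals break-even investment: s·k^α = (n + g + δ)·k.
Dividing both sides by k: k^(1−α) = s / (n + g + δ).
k^0.74 = 0.43 / (0.011 + 0.019 + 0.056) = 0.43 / 0.086 = 5.0000
k* = 5.0000^(1/0.74) ≈ 8.8014
y* = (k*)^α = 8.8014^0.26 ≈ 1.7603

y* = 1.76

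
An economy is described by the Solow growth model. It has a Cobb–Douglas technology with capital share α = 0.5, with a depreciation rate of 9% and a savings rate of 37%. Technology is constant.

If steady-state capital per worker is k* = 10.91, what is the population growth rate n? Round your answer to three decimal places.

n ≈ 0.022

Steady state requires s·f(k) = (n + δ)·k, i.e. s·k^α = (n + δ)·k.
So s / (n + δ) = (k*)^(1−α) = 10.91^0.5 = 3.3030.
Therefore n + δ = s / 3.3030 = 0.37 / 3.3030 = 0.1120, so n = 0.1120 − 0.090 = 0.0220.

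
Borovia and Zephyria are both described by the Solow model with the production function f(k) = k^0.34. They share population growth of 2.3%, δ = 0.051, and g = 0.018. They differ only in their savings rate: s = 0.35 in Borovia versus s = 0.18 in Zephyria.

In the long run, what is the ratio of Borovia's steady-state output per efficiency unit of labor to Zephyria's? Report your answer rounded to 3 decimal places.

y*_B / y*_Z ≈ 1.409

Steady-state y* = [s/(n + g + δ)]^(α/(1−α)), so the ratio is [ (s_B/(n + g + δ)_B) / (s_Z/(n + g + δ)_Z) ]^0.5152.
s_B/(n + g + δ)_B = 0.35/0.092 = 3.8043; s_Z/(n + g + δ)_Z = 0.18/0.092 = 1.9565.
Ratio = (3.8043/1.9565)^0.5152 = 1.9444^0.5152 ≈ 1.4086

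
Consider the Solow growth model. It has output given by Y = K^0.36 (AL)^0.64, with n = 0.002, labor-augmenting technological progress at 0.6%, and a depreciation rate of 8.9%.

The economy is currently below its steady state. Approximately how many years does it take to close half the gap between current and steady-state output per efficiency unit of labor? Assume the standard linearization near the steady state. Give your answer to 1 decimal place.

Near the steady state the convergence rate is λ = (1 − α)(n + g + δ).
λ = (1 − 0.36) × 0.097 = 0.64 × 0.097 = 0.06208
Half-life = ln 2 / λ = 0.6931 / 0.06208 ≈ 11.16 years

t_½ ≈ 11.2 years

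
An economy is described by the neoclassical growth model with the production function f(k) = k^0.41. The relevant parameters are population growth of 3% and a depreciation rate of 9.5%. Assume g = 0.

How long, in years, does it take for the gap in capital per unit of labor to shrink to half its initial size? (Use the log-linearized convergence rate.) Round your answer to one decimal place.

half-life ≈ 9.4 years

Near the steady state the convergence rate is λ = (1 − α)(n + δ).
λ = (1 − 0.41) × 0.125 = 0.59 × 0.125 = 0.07375
Half-life = ln 2 / λ = 0.6931 / 0.07375 ≈ 9.40 years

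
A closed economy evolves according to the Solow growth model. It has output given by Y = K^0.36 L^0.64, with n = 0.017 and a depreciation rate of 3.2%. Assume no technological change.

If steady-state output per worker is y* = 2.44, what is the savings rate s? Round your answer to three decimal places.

s ≈ 0.239

Steady state requires s·f(k) = (n + δ)·k, i.e. s·k^α = (n + δ)·k.
Since y* = [s/(n + δ)]^(α/(1−α)), we have s/(n + δ) = (y*)^((1−α)/α) = 2.44^1.7778 = 4.8832.
Therefore s = 4.8832 × (n + δ) = 4.8832 × 0.049 = 0.2393.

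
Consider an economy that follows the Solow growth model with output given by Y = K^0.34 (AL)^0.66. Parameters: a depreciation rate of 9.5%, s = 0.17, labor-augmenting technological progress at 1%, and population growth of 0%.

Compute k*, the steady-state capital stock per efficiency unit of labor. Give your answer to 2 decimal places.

In steady state, investment equals break-even investment: s·k^α = (n + g + δ)·k.
Dividing both sides by k: k^(1−α) = s / (n + g + δ).
k^0.66 = 0.17 / (0.000 + 0.010 + 0.095) = 0.17 / 0.105 = 1.6190
k* = 1.6190^(1/0.66) ≈ 2.0751

k* = 2.08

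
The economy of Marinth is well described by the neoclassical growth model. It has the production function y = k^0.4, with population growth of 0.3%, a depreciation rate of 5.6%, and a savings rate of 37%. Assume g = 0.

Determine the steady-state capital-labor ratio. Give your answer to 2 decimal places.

k* ≈ 21.33

In steady state, investment equals break-even investment: s·k^α = (n + δ)·k.
Rearranging, k^(1−α) = s / (n + δ).
k^0.6 = 0.37 / (0.003 + 0.056) = 0.37 / 0.059 = 6.2712
k* = 6.2712^(1/0.6) ≈ 21.3264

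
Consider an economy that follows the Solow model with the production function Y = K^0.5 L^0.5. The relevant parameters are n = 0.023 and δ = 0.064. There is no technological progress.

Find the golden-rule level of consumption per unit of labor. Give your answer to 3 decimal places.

At the golden rule, f'(k) = n + δ, so α·k^(α−1) = n + δ and k_gold = (α/(n + δ))^(1/(1−α)).
k_gold = (0.5/0.087)^(1/0.5) = 5.7471^2 ≈ 33.0292
c_gold = f(k_gold) − (n + δ)·k_gold = 5.7471 − 0.087×33.0292 ≈ 2.8736

c_gold ≈ 2.874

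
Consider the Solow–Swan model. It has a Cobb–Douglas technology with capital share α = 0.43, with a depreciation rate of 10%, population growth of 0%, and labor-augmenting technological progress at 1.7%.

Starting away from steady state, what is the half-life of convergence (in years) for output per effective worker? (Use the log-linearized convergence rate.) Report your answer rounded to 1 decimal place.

Near the steady state the convergence rate is λ = (1 − α)(n + g + δ).
λ = (1 − 0.43) × 0.117 = 0.57 × 0.117 = 0.06669
Half-life = ln 2 / λ = 0.6931 / 0.06669 ≈ 10.39 years

t_½ ≈ 10.4 years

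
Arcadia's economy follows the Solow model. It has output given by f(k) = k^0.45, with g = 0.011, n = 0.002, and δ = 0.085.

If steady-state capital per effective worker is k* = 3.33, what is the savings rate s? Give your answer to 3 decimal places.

s ≈ 0.190

Steady state requires s·f(k) = (n + g + δ)·k, i.e. s·k^α = (n + g + δ)·k.
So s / (n + g + δ) = (k*)^(1−α) = 3.33^0.55 = 1.9380.
Therefore s = 1.9380 × (n + g + δ) = 1.9380 × 0.098 = 0.1899.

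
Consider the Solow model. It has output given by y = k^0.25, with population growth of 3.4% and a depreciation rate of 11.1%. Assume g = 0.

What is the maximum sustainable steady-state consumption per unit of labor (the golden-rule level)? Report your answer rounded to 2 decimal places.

At the golden rule, f'(k) = n + δ, so α·k^(α−1) = n + δ and k_gold = (α/(n + δ))^(1/(1−α)).
k_gold = (0.25/0.145)^(1/0.75) = 1.7241^1.3333 ≈ 2.0673
c_gold = f(k_gold) − (n + δ)·k_gold = 1.1991 − 0.145×2.0673 ≈ 0.8993

c_gold ≈ 0.90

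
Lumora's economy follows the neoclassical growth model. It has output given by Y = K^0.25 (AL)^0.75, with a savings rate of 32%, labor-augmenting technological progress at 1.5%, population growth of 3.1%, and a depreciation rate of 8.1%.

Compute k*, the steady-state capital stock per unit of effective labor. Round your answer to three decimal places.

In steady state, investment equals break-even investment: s·k^α = (n + g + δ)·k.
Dividing both sides by k: k^(1−α) = s / (n + g + δ).
k^0.75 = 0.32 / (0.031 + 0.015 + 0.081) = 0.32 / 0.127 = 2.5197
k* = 2.5197^(1/0.75) ≈ 3.4287

k* = 3.429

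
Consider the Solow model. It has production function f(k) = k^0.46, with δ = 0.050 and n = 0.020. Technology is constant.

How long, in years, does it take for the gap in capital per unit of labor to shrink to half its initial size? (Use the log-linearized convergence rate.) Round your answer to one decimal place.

Near the steady state the convergence rate is λ = (1 − α)(n + δ).
λ = (1 − 0.46) × 0.070 = 0.54 × 0.070 = 0.0378
Half-life = ln 2 / λ = 0.6931 / 0.0378 ≈ 18.34 years

t_½ ≈ 18.3 years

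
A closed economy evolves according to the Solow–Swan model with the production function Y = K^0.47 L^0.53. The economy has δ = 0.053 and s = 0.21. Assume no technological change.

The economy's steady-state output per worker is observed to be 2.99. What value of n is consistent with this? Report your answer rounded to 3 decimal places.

n ≈ 0.008

At the steady state, Δk = 0, so s·k^α = (n + δ)·k.
Since y* = [s/(n + δ)]^(α/(1−α)), we have s/(n + δ) = (y*)^((1−α)/α) = 2.99^1.1277 = 3.4389.
Therefore n + δ = s / 3.4389 = 0.21 / 3.4389 = 0.0611, so n = 0.0611 − 0.053 = 0.0081.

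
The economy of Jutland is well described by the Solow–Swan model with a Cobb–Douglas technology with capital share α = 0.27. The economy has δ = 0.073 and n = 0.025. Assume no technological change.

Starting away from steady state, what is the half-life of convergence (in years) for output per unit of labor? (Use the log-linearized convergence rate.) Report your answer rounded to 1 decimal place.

Near the steady state the convergence rate is λ = (1 − α)(n + δ).
λ = (1 − 0.27) × 0.098 = 0.73 × 0.098 = 0.07154
Half-life = ln 2 / λ = 0.6931 / 0.07154 ≈ 9.69 years

about 9.7 years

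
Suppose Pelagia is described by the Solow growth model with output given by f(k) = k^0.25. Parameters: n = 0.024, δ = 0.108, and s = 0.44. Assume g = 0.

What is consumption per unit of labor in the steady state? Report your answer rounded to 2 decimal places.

Steady state requires s·f(k) = (n + δ)·k, i.e. s·k^α = (n + δ)·k.
Rearranging, k^(1−α) = s / (n + δ).
k^0.75 = 0.44 / (0.024 + 0.108) = 0.44 / 0.132 = 3.3333
k* = 3.3333^(1/0.75) ≈ 4.9793
y* = (k*)^α = 4.9793^0.25 ≈ 1.4938
c* = (1 − s)·y* = (1 − 0.44) × 1.4938 ≈ 0.8365

c* ≈ 0.84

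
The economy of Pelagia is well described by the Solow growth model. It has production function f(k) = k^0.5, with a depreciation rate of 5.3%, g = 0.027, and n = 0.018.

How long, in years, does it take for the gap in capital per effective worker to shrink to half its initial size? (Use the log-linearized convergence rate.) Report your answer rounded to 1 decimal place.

Near the steady state the convergence rate is λ = (1 − α)(n + g + δ).
λ = (1 − 0.5) × 0.098 = 0.5 × 0.098 = 0.0490
Half-life = ln 2 / λ = 0.6931 / 0.0490 ≈ 14.14 years

t_½ ≈ 14.1 years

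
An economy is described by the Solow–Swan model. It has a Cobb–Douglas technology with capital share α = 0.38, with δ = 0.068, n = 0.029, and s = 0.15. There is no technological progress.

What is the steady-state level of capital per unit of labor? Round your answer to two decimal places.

Steady state requires s·f(k) = (n + δ)·k, i.e. s·k^α = (n + δ)·k.
Rearranging, k^(1−α) = s / (n + δ).
k^0.62 = 0.15 / (0.029 + 0.068) = 0.15 / 0.097 = 1.5464
k* = 1.5464^(1/0.62) ≈ 2.0200

k* ≈ 2.02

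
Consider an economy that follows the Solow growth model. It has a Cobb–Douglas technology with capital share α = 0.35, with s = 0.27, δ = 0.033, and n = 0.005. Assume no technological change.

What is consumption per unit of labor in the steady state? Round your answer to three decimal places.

Steady state requires s·f(k) = (n + δ)·k, i.e. s·k^α = (n + δ)·k.
Dividing both sides by k: k^(1−α) = s / (n + δ).
k^0.65 = 0.27 / (0.005 + 0.033) = 0.27 / 0.038 = 7.1053
k* = 7.1053^(1/0.65) ≈ 20.4233
y* = (k*)^α = 20.4233^0.35 ≈ 2.8744
c* = (1 − s)·y* = (1 − 0.27) × 2.8744 ≈ 2.0983

c* = 2.098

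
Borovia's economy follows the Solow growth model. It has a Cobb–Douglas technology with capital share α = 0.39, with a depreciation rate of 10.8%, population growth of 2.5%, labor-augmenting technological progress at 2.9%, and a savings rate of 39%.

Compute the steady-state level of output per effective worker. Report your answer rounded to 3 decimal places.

y* ≈ 1.754

Steady state requires s·f(k) = (n + g + δ)·k, i.e. s·k^α = (n + g + δ)·k.
Rearranging, k^(1−α) = s / (n + g + δ).
k^0.61 = 0.39 / (0.025 + 0.029 + 0.108) = 0.39 / 0.162 = 2.4074
k* = 2.4074^(1/0.61) ≈ 4.2217
y* = (k*)^α = 4.2217^0.39 ≈ 1.7536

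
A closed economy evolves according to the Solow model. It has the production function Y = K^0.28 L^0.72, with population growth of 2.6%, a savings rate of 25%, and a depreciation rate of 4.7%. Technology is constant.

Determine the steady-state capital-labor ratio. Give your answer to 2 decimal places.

k* = 5.53

At the steady state, Δk = 0, so s·k^α = (n + δ)·k.
Rearranging, k^(1−α) = s / (n + δ).
k^0.72 = 0.25 / (0.026 + 0.047) = 0.25 / 0.073 = 3.4247
k* = 3.4247^(1/0.72) ≈ 5.5275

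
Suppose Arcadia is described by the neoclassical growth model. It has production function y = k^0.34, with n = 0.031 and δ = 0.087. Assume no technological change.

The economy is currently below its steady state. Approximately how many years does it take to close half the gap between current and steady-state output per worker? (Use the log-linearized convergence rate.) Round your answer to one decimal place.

about 8.9 years

Near the steady state the convergence rate is λ = (1 − α)(n + δ).
λ = (1 − 0.34) × 0.118 = 0.66 × 0.118 = 0.07788
Half-life = ln 2 / λ = 0.6931 / 0.07788 ≈ 8.90 years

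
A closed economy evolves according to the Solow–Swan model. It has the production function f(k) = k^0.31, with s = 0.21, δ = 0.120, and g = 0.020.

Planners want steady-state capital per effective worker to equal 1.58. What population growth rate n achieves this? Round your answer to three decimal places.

n ≈ 0.013

Steady state requires s·f(k) = (n + g + δ)·k, i.e. s·k^α = (n + g + δ)·k.
So s / (n + g + δ) = (k*)^(1−α) = 1.58^0.69 = 1.3711.
Therefore n + g + δ = s / 1.3711 = 0.21 / 1.3711 = 0.1532, so n = 0.1532 − 0.140 = 0.0132.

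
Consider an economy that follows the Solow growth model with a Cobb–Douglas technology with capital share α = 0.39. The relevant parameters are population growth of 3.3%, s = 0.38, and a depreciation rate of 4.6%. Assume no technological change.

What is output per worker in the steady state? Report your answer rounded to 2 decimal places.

y* = 2.73

At the steady state, Δk = 0, so s·k^α = (n + δ)·k.
Rearranging, k^(1−α) = s / (n + δ).
k^0.61 = 0.38 / (0.033 + 0.046) = 0.38 / 0.079 = 4.8101
k* = 4.8101^(1/0.61) ≈ 13.1306
y* = (k*)^α = 13.1306^0.39 ≈ 2.7298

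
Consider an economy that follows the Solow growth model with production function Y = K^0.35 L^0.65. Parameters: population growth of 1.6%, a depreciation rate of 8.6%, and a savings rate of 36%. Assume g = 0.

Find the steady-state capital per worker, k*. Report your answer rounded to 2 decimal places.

k* = 6.96

In steady state, investment equals break-even investment: s·k^α = (n + δ)·k.
Rearranging, k^(1−α) = s / (n + δ).
k^0.65 = 0.36 / (0.016 + 0.086) = 0.36 / 0.102 = 3.5294
k* = 3.5294^(1/0.65) ≈ 6.9601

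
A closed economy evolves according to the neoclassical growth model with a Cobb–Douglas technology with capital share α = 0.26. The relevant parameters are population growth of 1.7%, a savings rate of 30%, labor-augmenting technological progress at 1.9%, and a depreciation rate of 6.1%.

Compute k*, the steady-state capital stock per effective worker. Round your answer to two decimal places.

k* = 4.60

Steady state requires s·f(k) = (n + g + δ)·k, i.e. s·k^α = (n + g + δ)·k.
Rearranging, k^(1−α) = s / (n + g + δ).
k^0.74 = 0.30 / (0.017 + 0.019 + 0.061) = 0.30 / 0.097 = 3.0928
k* = 3.0928^(1/0.74) ≈ 4.5987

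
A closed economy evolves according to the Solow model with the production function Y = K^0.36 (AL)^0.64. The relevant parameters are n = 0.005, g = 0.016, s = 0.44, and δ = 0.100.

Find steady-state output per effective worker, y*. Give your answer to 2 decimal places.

y* ≈ 2.07

At the steady state, Δk = 0, so s·k^α = (n + g + δ)·k.
Rearranging, k^(1−α) = s / (n + g + δ).
k^0.64 = 0.44 / (0.005 + 0.016 + 0.100) = 0.44 / 0.121 = 3.6364
k* = 3.6364^(1/0.64) ≈ 7.5171
y* = (k*)^α = 7.5171^0.36 ≈ 2.0672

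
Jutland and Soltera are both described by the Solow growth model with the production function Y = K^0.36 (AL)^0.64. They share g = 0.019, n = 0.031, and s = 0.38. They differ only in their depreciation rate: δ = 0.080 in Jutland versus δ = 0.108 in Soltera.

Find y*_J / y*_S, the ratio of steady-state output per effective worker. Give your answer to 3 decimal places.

y*_J / y*_S ≈ 1.116

Steady-state y* = [s/(n + g + δ)]^(α/(1−α)), so the ratio is [ (s_J/(n + g + δ)_J) / (s_S/(n + g + δ)_S) ]^0.5625.
s_J/(n + g + δ)_J = 0.38/0.130 = 2.9231; s_S/(n + g + δ)_S = 0.38/0.158 = 2.4051.
Ratio = (2.9231/2.4051)^0.5625 = 1.2154^0.5625 ≈ 1.1160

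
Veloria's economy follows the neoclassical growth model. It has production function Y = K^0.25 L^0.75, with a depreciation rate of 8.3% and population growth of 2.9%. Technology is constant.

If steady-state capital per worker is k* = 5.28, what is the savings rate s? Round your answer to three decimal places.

In steady state, investment equals break-even investment: s·k^α = (n + δ)·k.
So s / (n + δ) = (k*)^(1−α) = 5.28^0.75 = 3.4832.
Therefore s = 3.4832 × (n + δ) = 3.4832 × 0.112 = 0.3901.

s ≈ 0.390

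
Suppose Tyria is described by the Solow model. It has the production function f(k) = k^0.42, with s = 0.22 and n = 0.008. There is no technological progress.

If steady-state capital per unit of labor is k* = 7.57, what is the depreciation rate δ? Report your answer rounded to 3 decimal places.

Steady state requires s·f(k) = (n + δ)·k, i.e. s·k^α = (n + δ)·k.
So s / (n + δ) = (k*)^(1−α) = 7.57^0.58 = 3.2350.
Therefore n + δ = s / 3.2350 = 0.22 / 3.2350 = 0.0680, so δ = 0.0680 − 0.008 = 0.0600.

δ ≈ 0.060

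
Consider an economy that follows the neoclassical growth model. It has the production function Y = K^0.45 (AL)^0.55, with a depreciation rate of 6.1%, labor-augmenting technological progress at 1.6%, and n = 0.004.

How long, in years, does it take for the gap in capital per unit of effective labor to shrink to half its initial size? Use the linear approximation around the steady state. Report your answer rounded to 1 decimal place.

about 15.6 years

Near the steady state the convergence rate is λ = (1 − α)(n + g + δ).
λ = (1 − 0.45) × 0.081 = 0.55 × 0.081 = 0.04455
Half-life = ln 2 / λ = 0.6931 / 0.04455 ≈ 15.56 years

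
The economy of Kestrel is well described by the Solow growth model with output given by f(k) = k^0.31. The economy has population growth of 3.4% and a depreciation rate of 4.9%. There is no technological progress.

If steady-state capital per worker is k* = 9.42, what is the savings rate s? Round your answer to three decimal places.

s ≈ 0.390

Steady state requires s·f(k) = (n + δ)·k, i.e. s·k^α = (n + δ)·k.
So s / (n + δ) = (k*)^(1−α) = 9.42^0.69 = 4.7000.
Therefore s = 4.7000 × (n + δ) = 4.7000 × 0.083 = 0.3901.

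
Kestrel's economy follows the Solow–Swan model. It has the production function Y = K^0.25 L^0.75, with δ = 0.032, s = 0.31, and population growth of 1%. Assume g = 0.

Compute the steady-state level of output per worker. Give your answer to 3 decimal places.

At the steady state, Δk = 0, so s·k^α = (n + δ)·k.
Dividing both sides by k: k^(1−α) = s / (n + δ).
k^0.75 = 0.31 / (0.010 + 0.032) = 0.31 / 0.042 = 7.3810
k* = 7.3810^(1/0.75) ≈ 14.3710
y* = (k*)^α = 14.3710^0.25 ≈ 1.9470

y* ≈ 1.947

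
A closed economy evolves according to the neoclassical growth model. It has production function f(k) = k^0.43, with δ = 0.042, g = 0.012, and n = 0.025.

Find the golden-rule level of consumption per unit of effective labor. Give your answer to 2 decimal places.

c_gold ≈ 2.05

At the golden rule, f'(k) = n + g + δ, so α·k^(α−1) = n + g + δ and k_gold = (α/(n + g + δ))^(1/(1−α)).
k_gold = (0.43/0.079)^(1/0.57) = 5.4430^1.7544 ≈ 19.5414
c_gold = f(k_gold) − (n + g + δ)·k_gold = 3.5901 − 0.079×19.5414 ≈ 2.0463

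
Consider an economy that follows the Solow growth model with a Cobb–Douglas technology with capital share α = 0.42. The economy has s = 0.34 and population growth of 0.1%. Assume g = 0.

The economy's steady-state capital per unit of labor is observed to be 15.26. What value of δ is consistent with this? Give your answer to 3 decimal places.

Steady state requires s·f(k) = (n + δ)·k, i.e. s·k^α = (n + δ)·k.
So s / (n + δ) = (k*)^(1−α) = 15.26^0.58 = 4.8580.
Therefore n + δ = s / 4.8580 = 0.34 / 4.8580 = 0.0700, so δ = 0.0700 − 0.001 = 0.0690.

δ ≈ 0.069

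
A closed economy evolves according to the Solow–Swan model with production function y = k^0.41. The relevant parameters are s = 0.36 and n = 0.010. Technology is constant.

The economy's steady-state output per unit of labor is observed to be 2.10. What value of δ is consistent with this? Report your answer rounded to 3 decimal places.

Steady state requires s·f(k) = (n + δ)·k, i.e. s·k^α = (n + δ)·k.
Since y* = [s/(n + δ)]^(α/(1−α)), we have s/(n + δ) = (y*)^((1−α)/α) = 2.10^1.439 = 2.9085.
Therefore n + δ = s / 2.9085 = 0.36 / 2.9085 = 0.1238, so δ = 0.1238 − 0.010 = 0.1138.

δ ≈ 0.114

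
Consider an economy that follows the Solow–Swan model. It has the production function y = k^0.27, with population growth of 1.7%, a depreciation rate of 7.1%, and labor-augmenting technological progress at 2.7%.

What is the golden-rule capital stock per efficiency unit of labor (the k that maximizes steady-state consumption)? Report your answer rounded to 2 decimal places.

k_gold ≈ 3.22

The golden rule sets f'(k) = n + g + δ, i.e. α·k^(α−1) = n + g + δ.
So k^(1−α) = α / (n + g + δ) = 0.27 / 0.115 = 2.3478.
k_gold = 2.3478^(1/0.73) ≈ 3.2193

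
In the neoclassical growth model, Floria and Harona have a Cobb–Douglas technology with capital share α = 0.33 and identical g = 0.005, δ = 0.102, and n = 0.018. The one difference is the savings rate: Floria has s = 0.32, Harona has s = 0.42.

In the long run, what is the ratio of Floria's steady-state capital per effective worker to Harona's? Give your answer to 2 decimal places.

Steady-state k* = [s/(n + g + δ)]^(1/(1−α)), so the ratio is [ (s_F/(n + g + δ)_F) / (s_H/(n + g + δ)_H) ]^1.4925.
s_F/(n + g + δ)_F = 0.32/0.125 = 2.5600; s_H/(n + g + δ)_H = 0.42/0.125 = 3.3600.
Ratio = (2.5600/3.3600)^1.4925 = 0.7619^1.4925 ≈ 0.6664

ratio ≈ 0.67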